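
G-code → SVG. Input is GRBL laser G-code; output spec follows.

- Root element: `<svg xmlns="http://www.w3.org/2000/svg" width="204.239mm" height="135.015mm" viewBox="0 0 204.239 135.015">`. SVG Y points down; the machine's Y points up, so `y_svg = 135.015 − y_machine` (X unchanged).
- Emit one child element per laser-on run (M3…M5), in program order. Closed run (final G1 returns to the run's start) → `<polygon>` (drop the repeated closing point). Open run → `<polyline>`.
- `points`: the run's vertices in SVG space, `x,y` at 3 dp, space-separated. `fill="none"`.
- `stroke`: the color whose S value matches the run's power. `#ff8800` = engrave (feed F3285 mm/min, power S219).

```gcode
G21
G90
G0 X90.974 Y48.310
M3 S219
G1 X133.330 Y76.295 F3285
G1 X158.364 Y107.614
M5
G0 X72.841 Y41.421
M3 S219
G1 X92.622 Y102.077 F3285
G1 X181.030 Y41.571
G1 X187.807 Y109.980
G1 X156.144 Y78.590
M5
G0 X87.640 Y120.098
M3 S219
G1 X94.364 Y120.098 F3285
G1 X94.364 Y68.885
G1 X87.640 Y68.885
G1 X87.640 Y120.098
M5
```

Machine Y-up, SVG Y-down with viewBox height 135.015, so y_svg = 135.015 − y_machine; X carries over. Every run uses S219, so all elements get stroke `#ff8800` (engrave).

Run 1: The run is open, so emit a `<polyline>` with points (Y-flipped): 90.974,86.705 133.330,58.720 158.364,27.401.

Run 2: The run is open, so emit a `<polyline>` with points (Y-flipped): 72.841,93.594 92.622,32.938 181.030,93.444 187.807,25.035 156.144,56.425.

Run 3: The run returns to its start, so emit a `<polygon>` with points (Y-flipped): 87.640,14.917 94.364,14.917 94.364,66.130 87.640,66.130.

<svg xmlns="http://www.w3.org/2000/svg" width="204.239mm" height="135.015mm" viewBox="0 0 204.239 135.015">
  <polyline points="90.974,86.705 133.330,58.720 158.364,27.401" fill="none" stroke="#ff8800"/>
  <polyline points="72.841,93.594 92.622,32.938 181.030,93.444 187.807,25.035 156.144,56.425" fill="none" stroke="#ff8800"/>
  <polygon points="87.640,14.917 94.364,14.917 94.364,66.130 87.640,66.130" fill="none" stroke="#ff8800"/>
</svg>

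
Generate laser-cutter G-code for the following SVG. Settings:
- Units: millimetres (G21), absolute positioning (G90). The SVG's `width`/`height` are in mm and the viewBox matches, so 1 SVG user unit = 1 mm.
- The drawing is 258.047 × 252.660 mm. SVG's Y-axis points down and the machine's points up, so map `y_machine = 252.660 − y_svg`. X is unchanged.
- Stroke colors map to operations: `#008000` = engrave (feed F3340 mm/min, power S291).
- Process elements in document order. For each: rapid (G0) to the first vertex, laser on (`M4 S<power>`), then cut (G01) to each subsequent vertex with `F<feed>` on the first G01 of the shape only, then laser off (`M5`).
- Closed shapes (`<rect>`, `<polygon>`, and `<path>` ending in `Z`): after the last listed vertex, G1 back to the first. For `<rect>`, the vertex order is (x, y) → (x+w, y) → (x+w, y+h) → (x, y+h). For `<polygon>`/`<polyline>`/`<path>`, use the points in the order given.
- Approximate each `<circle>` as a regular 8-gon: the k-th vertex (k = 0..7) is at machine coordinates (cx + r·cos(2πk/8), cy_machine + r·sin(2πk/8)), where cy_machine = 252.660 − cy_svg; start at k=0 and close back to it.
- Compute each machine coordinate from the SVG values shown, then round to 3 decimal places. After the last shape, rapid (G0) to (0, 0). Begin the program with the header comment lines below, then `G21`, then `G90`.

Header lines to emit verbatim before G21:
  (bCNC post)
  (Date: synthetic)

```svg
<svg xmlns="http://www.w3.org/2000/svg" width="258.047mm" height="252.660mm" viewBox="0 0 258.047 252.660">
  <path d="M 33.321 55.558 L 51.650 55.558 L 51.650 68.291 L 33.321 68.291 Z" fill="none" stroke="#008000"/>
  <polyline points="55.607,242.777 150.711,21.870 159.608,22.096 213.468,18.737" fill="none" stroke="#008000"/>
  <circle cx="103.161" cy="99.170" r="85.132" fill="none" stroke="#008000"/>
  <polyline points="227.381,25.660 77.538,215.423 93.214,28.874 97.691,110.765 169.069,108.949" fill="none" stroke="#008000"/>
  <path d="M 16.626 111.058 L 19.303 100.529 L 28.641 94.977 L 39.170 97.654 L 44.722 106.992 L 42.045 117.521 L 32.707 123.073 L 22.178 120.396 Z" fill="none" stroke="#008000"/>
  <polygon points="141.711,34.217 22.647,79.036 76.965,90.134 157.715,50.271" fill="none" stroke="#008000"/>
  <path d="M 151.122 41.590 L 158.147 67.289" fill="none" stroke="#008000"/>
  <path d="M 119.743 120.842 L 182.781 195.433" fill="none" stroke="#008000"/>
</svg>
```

Since the viewBox matches the mm dimensions, user units are millimetres directly. The only transform is the Y-flip y_m = 252.660 − y_svg.

Shape 1 is a rectangle drawn with `<path>`. Its stroke #008000 means engrave at S291, F3340. After flipping Y the toolpath is (33.321,197.102) → (51.650,197.102) → (51.650,184.369) → (33.321,184.369) → (33.321,197.102), returning to the start.

Shape 2 is a open polyline drawn with `<polyline>`. Its stroke #008000 means engrave at S291, F3340. After flipping Y the toolpath is (55.607,9.883) → (150.711,230.790) → (159.608,230.564) → (213.468,233.923).

Shape 3 is a circle drawn with `<circle>`. Its stroke #008000 means engrave at S291, F3340. After flipping Y the toolpath is (188.293,153.490) → (163.358,213.687) → (103.161,238.622) → (42.964,213.687) → (18.029,153.490) → (42.964,93.293) → (103.161,68.358) → (163.358,93.293) → (188.293,153.490), returning to the start.

Shape 4 is a open polyline drawn with `<polyline>`. Its stroke #008000 means engrave at S291, F3340. After flipping Y the toolpath is (227.381,227.000) → (77.538,37.237) → (93.214,223.786) → (97.691,141.895) → (169.069,143.711).

Shape 5 is a regular polygon drawn with `<path>`. Its stroke #008000 means engrave at S291, F3340. After flipping Y the toolpath is (16.626,141.602) → (19.303,152.131) → (28.641,157.683) → (39.170,155.006) → (44.722,145.668) → (42.045,135.139) → (32.707,129.587) → (22.178,132.264) → (16.626,141.602), returning to the start.

Shape 6 is a closed polygon drawn with `<polygon>`. Its stroke #008000 means engrave at S291, F3340. After flipping Y the toolpath is (141.711,218.443) → (22.647,173.624) → (76.965,162.526) → (157.715,202.389) → (141.711,218.443), returning to the start.

Shape 7 is a line segment drawn with `<path>`. Its stroke #008000 means engrave at S291, F3340. After flipping Y the toolpath is (151.122,211.070) → (158.147,185.371).

Shape 8 is a line segment drawn with `<path>`. Its stroke #008000 means engrave at S291, F3340. After flipping Y the toolpath is (119.743,131.818) → (182.781,57.227).

(bCNC post)
(Date: synthetic)
G21
G90
G0 X33.321 Y197.102
M4 S291
G01 X51.650 Y197.102 F3340
G01 X51.650 Y184.369
G01 X33.321 Y184.369
G01 X33.321 Y197.102
M5
G0 X55.607 Y9.883
M4 S291
G01 X150.711 Y230.790 F3340
G01 X159.608 Y230.564
G01 X213.468 Y233.923
M5
G0 X188.293 Y153.490
M4 S291
G01 X163.358 Y213.687 F3340
G01 X103.161 Y238.622
G01 X42.964 Y213.687
G01 X18.029 Y153.490
G01 X42.964 Y93.293
G01 X103.161 Y68.358
G01 X163.358 Y93.293
G01 X188.293 Y153.490
M5
G0 X227.381 Y227.000
M4 S291
G01 X77.538 Y37.237 F3340
G01 X93.214 Y223.786
G01 X97.691 Y141.895
G01 X169.069 Y143.711
M5
G0 X16.626 Y141.602
M4 S291
G01 X19.303 Y152.131 F3340
G01 X28.641 Y157.683
G01 X39.170 Y155.006
G01 X44.722 Y145.668
G01 X42.045 Y135.139
G01 X32.707 Y129.587
G01 X22.178 Y132.264
G01 X16.626 Y141.602
M5
G0 X141.711 Y218.443
M4 S291
G01 X22.647 Y173.624 F3340
G01 X76.965 Y162.526
G01 X157.715 Y202.389
G01 X141.711 Y218.443
M5
G0 X151.122 Y211.070
M4 S291
G01 X158.147 Y185.371 F3340
M5
G0 X119.743 Y131.818
M4 S291
G01 X182.781 Y57.227 F3340
M5
G0 X0.000 Y0.000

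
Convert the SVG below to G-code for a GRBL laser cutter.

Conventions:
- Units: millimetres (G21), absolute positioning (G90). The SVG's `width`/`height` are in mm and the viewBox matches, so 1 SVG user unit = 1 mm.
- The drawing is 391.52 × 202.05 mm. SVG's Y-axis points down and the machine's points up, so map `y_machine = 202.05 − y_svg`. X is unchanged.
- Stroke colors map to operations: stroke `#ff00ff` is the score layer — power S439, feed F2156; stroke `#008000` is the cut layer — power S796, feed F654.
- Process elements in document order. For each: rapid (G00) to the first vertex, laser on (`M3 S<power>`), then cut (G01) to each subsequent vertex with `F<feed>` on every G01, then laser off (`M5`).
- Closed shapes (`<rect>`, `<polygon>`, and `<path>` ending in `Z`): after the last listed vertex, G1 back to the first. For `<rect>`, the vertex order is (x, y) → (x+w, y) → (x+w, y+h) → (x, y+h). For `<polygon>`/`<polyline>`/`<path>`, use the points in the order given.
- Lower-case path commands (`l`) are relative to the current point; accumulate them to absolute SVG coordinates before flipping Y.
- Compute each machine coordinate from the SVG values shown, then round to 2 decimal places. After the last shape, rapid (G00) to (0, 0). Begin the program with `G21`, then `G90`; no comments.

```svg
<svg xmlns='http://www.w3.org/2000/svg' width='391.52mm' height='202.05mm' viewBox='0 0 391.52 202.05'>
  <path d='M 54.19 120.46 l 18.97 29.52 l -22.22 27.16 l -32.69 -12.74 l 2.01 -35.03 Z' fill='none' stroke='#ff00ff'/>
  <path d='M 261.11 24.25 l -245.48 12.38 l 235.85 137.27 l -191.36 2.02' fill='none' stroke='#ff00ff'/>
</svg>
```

G21
G90
G00 X54.19 Y81.59
M3 S439
G01 X73.16 Y52.07 F2156
G01 X50.94 Y24.91 F2156
G01 X18.25 Y37.65 F2156
G01 X20.26 Y72.68 F2156
G01 X54.19 Y81.59 F2156
M5
G00 X261.11 Y177.80
M3 S439
G01 X15.63 Y165.42 F2156
G01 X251.48 Y28.15 F2156
G01 X60.12 Y26.13 F2156
M5
G00 X0.00 Y0.00

Since the viewBox matches the mm dimensions, user units are millimetres directly. The only transform is the Y-flip y_m = 202.05 − y_svg.

Shape 1 is a regular polygon drawn with `<path>`. Its stroke #ff00ff means score at S439, F2156. After flipping Y the toolpath is (54.19,81.59) → (73.16,52.07) → (50.94,24.91) → (18.25,37.65) → (20.26,72.68) → (54.19,81.59), returning to the start.

Shape 2 is a open polyline drawn with `<path>`. Its stroke #ff00ff means score at S439, F2156. After flipping Y the toolpath is (261.11,177.80) → (15.63,165.42) → (251.48,28.15) → (60.12,26.13).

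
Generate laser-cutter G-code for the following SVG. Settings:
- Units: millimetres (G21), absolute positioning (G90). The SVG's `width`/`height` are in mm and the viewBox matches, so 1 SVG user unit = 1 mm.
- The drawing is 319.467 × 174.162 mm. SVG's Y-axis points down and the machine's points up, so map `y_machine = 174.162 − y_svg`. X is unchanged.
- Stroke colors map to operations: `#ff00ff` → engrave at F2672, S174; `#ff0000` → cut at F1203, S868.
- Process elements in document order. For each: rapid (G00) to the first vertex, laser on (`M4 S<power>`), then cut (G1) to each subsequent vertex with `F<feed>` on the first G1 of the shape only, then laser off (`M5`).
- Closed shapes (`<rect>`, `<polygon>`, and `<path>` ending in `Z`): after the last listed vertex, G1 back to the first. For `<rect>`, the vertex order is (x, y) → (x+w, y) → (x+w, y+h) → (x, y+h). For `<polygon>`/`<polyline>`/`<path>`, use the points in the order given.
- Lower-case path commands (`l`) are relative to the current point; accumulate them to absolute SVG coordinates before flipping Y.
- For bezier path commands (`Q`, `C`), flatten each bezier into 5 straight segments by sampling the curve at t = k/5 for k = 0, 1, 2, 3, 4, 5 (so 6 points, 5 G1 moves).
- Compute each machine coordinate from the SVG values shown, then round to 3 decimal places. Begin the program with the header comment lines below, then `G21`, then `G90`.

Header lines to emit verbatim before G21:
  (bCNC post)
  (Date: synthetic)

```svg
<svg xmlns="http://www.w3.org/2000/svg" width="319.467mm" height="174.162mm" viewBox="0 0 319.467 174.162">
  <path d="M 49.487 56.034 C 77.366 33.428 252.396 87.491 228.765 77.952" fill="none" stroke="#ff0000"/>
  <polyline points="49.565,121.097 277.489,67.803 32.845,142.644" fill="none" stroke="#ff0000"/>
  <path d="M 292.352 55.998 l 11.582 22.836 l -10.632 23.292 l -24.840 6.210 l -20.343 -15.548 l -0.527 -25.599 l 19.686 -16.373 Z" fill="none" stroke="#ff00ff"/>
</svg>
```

1 u = 1 mm; y_m = 174.162 − y.

[1] `<path>` cubic bezier, #ff0000→cut S868 F1203: (49.487,118.128) → (81.106,123.613) → (131.442,117.431) → (183.897,106.315) → (221.871,96.997) → (228.765,96.210)

[2] `<polyline>` open polyline, #ff0000→cut S868 F1203: (49.565,53.065) → (277.489,106.359) → (32.845,31.518)

[3] `<path>` regular polygon, #ff00ff→engrave S174 F2672: (292.352,118.164) → (303.934,95.328) → (293.302,72.036) → (268.462,65.826) → (248.119,81.374) → (247.592,106.973) → (267.278,123.346) → (292.352,118.164) (closed)

(bCNC post)
(Date: synthetic)
G21
G90
G00 X49.487 Y118.128
M4 S868
G1 X81.106 Y123.613 F1203
G1 X131.442 Y117.431
G1 X183.897 Y106.315
G1 X221.871 Y96.997
G1 X228.765 Y96.210
M5
G00 X49.565 Y53.065
M4 S868
G1 X277.489 Y106.359 F1203
G1 X32.845 Y31.518
M5
G00 X292.352 Y118.164
M4 S174
G1 X303.934 Y95.328 F2672
G1 X293.302 Y72.036
G1 X268.462 Y65.826
G1 X248.119 Y81.374
G1 X247.592 Y106.973
G1 X267.278 Y123.346
G1 X292.352 Y118.164
M5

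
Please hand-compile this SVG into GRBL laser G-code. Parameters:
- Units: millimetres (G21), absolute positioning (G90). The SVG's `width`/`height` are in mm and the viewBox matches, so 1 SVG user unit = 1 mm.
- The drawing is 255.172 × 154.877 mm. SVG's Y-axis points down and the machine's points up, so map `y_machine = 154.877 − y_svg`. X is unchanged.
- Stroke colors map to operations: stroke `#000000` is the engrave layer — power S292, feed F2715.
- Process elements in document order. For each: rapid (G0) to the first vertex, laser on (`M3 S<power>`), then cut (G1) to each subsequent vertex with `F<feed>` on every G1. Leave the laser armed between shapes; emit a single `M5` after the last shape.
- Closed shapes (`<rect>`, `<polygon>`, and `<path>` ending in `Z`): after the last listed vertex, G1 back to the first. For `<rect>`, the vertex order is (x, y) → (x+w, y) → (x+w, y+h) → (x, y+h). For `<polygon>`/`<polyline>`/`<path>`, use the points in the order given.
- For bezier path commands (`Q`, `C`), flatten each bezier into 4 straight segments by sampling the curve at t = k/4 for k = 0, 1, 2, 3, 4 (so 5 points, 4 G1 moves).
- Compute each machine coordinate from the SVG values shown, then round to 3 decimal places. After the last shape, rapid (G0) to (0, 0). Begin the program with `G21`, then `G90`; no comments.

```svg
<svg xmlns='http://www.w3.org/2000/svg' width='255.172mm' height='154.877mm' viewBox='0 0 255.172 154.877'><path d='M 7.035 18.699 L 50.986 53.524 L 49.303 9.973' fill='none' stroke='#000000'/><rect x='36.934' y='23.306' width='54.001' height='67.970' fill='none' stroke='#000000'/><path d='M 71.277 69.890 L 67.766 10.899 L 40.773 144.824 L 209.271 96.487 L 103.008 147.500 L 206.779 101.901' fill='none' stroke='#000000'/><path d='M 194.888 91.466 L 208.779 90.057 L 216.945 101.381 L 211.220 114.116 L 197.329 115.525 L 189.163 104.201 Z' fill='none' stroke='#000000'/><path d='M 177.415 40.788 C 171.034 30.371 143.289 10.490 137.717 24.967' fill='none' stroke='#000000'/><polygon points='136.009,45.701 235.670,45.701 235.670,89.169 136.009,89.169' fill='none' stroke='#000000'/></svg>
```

1 u = 1 mm; y_m = 154.877 − y.

[1] `<path>` open polyline, #000000→engrave S292 F2715: (7.035,136.178) → (50.986,101.353) → (49.303,144.904)

[2] `<rect>` rectangle, #000000→engrave S292 F2715: (36.934,131.571) → (90.935,131.571) → (90.935,63.601) → (36.934,63.601) → (36.934,131.571) (closed)

[3] `<path>` open polyline, #000000→engrave S292 F2715: (71.277,84.987) → (67.766,143.978) → (40.773,10.053) → (209.271,58.390) → (103.008,7.377) → (206.779,52.976)

[4] `<path>` regular polygon, #000000→engrave S292 F2715: (194.888,63.411) → (208.779,64.820) → (216.945,53.496) → (211.220,40.761) → (197.329,39.352) → (189.163,50.676) → (194.888,63.411) (closed)

[5] `<path>` cubic bezier, #000000→engrave S292 F2715: (177.415,114.089) → (169.304,122.992) → (157.263,131.335) → (145.373,135.010) → (137.717,129.910)

[6] `<polygon>` rectangle, #000000→engrave S292 F2715: (136.009,109.176) → (235.670,109.176) → (235.670,65.708) → (136.009,65.708) → (136.009,109.176) (closed)

G21
G90
G0 X7.035 Y136.178
M3 S292
G1 X50.986 Y101.353 F2715
G1 X49.303 Y144.904 F2715
G0 X36.934 Y131.571
M3 S292
G1 X90.935 Y131.571 F2715
G1 X90.935 Y63.601 F2715
G1 X36.934 Y63.601 F2715
G1 X36.934 Y131.571 F2715
G0 X71.277 Y84.987
M3 S292
G1 X67.766 Y143.978 F2715
G1 X40.773 Y10.053 F2715
G1 X209.271 Y58.390 F2715
G1 X103.008 Y7.377 F2715
G1 X206.779 Y52.976 F2715
G0 X194.888 Y63.411
M3 S292
G1 X208.779 Y64.820 F2715
G1 X216.945 Y53.496 F2715
G1 X211.220 Y40.761 F2715
G1 X197.329 Y39.352 F2715
G1 X189.163 Y50.676 F2715
G1 X194.888 Y63.411 F2715
G0 X177.415 Y114.089
M3 S292
G1 X169.304 Y122.992 F2715
G1 X157.263 Y131.335 F2715
G1 X145.373 Y135.010 F2715
G1 X137.717 Y129.910 F2715
G0 X136.009 Y109.176
M3 S292
G1 X235.670 Y109.176 F2715
G1 X235.670 Y65.708 F2715
G1 X136.009 Y65.708 F2715
G1 X136.009 Y109.176 F2715
M5
G0 X0.000 Y0.000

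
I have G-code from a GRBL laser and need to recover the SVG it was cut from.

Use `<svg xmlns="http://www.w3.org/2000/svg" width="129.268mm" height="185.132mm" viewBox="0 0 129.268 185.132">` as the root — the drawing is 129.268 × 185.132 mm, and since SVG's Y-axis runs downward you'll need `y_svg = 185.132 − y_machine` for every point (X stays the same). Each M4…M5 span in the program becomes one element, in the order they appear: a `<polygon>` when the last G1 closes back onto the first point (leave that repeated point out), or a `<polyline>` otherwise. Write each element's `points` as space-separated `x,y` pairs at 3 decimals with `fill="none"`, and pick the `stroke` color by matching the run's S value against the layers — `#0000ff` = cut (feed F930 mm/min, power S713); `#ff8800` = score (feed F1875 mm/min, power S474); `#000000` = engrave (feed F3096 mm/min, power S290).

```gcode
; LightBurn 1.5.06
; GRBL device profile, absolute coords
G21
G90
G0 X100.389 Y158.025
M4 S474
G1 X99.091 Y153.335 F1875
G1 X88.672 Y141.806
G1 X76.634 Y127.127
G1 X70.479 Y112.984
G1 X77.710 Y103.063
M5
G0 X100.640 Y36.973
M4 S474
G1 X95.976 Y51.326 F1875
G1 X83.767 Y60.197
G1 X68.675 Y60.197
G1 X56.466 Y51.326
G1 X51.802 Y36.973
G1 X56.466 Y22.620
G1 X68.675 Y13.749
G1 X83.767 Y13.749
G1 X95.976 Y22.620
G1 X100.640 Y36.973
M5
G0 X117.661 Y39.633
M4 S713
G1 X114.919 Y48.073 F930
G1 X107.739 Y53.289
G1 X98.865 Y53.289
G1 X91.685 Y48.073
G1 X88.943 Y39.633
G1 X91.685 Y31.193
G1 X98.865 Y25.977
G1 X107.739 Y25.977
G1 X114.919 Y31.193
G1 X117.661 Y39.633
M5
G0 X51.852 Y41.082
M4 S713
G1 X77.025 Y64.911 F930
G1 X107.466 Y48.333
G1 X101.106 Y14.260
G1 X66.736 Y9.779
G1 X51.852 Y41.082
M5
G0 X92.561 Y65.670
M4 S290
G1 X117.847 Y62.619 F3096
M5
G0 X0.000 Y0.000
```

<svg xmlns="http://www.w3.org/2000/svg" width="129.268mm" height="185.132mm" viewBox="0 0 129.268 185.132">
  <polyline points="100.389,27.107 99.091,31.797 88.672,43.326 76.634,58.005 70.479,72.148 77.710,82.069" fill="none" stroke="#ff8800"/>
  <polygon points="100.640,148.159 95.976,133.806 83.767,124.935 68.675,124.935 56.466,133.806 51.802,148.159 56.466,162.512 68.675,171.383 83.767,171.383 95.976,162.512" fill="none" stroke="#ff8800"/>
  <polygon points="117.661,145.499 114.919,137.059 107.739,131.843 98.865,131.843 91.685,137.059 88.943,145.499 91.685,153.939 98.865,159.155 107.739,159.155 114.919,153.939" fill="none" stroke="#0000ff"/>
  <polygon points="51.852,144.050 77.025,120.221 107.466,136.799 101.106,170.872 66.736,175.353" fill="none" stroke="#0000ff"/>
  <polyline points="92.561,119.462 117.847,122.513" fill="none" stroke="#000000"/>
</svg>

y_svg = 185.132 − y_m.

[1] S474→`#ff8800` (score); open run; points: 100.389,27.107 99.091,31.797 88.672,43.326 76.634,58.005 70.479,72.148 77.710,82.069

[2] S474→`#ff8800` (score); closed run; points: 100.640,148.159 95.976,133.806 83.767,124.935 68.675,124.935 56.466,133.806 51.802,148.159 56.466,162.512 68.675,171.383 83.767,171.383 95.976,162.512

[3] S713→`#0000ff` (cut); closed run; points: 117.661,145.499 114.919,137.059 107.739,131.843 98.865,131.843 91.685,137.059 88.943,145.499 91.685,153.939 98.865,159.155 107.739,159.155 114.919,153.939

[4] S713→`#0000ff` (cut); closed run; points: 51.852,144.050 77.025,120.221 107.466,136.799 101.106,170.872 66.736,175.353

[5] S290→`#000000` (engrave); open run; points: 92.561,119.462 117.847,122.513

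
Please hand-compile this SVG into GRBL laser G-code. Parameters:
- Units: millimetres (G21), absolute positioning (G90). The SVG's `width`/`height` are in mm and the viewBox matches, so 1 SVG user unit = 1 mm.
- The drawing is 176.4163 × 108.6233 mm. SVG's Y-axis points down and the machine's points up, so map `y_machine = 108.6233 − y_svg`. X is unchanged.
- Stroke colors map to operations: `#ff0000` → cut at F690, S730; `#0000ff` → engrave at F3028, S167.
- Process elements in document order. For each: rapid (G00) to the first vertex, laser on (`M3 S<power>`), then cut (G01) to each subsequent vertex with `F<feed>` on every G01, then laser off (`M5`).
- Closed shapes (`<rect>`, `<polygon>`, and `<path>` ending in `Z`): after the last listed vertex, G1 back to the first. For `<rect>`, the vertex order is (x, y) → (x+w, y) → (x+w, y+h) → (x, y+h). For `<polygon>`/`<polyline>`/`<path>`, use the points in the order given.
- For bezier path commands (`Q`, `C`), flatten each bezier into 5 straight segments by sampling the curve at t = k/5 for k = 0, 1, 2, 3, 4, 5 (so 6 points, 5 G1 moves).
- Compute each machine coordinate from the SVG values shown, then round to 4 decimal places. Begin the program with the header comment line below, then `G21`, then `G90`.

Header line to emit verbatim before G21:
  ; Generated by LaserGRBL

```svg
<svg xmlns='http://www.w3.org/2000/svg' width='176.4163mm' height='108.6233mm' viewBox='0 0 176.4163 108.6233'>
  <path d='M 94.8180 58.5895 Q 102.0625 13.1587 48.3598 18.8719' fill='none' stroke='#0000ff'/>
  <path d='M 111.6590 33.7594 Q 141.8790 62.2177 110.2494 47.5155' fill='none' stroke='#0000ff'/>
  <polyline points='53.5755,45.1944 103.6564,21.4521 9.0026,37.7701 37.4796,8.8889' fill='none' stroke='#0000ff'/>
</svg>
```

; Generated by LaserGRBL
G21
G90
G00 X94.8180 Y50.0338
M3 S167
G01 X95.2779 Y66.1604 F3028
G01 X90.8620 Y78.1954 F3028
G01 X81.5704 Y86.1389 F3028
G01 X67.4030 Y89.9909 F3028
G01 X48.3598 Y89.7514 F3028
M5
G00 X111.6590 Y74.8639
M3 S167
G01 X121.2730 Y65.2070 F3028
G01 X125.9391 Y59.0029 F3028
G01 X125.6571 Y56.2517 F3028
G01 X120.4273 Y56.9533 F3028
G01 X110.2494 Y61.1078 F3028
M5
G00 X53.5755 Y63.4289
M3 S167
G01 X103.6564 Y87.1712 F3028
G01 X9.0026 Y70.8532 F3028
G01 X37.4796 Y99.7344 F3028
M5

1 u = 1 mm; y_m = 108.6233 − y.

[1] `<path>` quadratic bezier, #0000ff→engrave S167 F3028: (94.8180,50.0338) → (95.2779,66.1604) → (90.8620,78.1954) → (81.5704,86.1389) → (67.4030,89.9909) → (48.3598,89.7514)

[2] `<path>` quadratic bezier, #0000ff→engrave S167 F3028: (111.6590,74.8639) → (121.2730,65.2070) → (125.9391,59.0029) → (125.6571,56.2517) → (120.4273,56.9533) → (110.2494,61.1078)

[3] `<polyline>` open polyline, #0000ff→engrave S167 F3028: (53.5755,63.4289) → (103.6564,87.1712) → (9.0026,70.8532) → (37.4796,99.7344)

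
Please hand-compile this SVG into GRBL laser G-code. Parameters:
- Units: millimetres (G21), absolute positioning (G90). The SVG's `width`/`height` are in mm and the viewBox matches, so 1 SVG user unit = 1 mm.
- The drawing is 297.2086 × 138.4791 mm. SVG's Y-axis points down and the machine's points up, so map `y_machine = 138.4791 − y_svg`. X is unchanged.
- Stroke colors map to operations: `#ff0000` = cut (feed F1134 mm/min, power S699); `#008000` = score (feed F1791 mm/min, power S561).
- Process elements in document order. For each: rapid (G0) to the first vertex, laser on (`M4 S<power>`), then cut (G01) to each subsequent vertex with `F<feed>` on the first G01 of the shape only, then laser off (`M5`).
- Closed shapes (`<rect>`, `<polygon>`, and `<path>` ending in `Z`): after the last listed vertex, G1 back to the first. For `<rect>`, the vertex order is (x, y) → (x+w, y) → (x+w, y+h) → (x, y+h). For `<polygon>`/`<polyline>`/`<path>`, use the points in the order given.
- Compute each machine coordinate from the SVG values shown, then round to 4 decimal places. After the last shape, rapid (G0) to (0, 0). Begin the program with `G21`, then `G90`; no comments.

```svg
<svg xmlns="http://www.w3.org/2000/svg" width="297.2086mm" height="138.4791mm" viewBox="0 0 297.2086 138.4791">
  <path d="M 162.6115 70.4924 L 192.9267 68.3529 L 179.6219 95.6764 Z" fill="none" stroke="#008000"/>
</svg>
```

Since the viewBox matches the mm dimensions, user units are millimetres directly. The only transform is the Y-flip y_m = 138.4791 − y_svg.

Shape 1 is a regular polygon drawn with `<path>`. Its stroke #008000 means score at S561, F1791. After flipping Y the toolpath is (162.6115,67.9867) → (192.9267,70.1262) → (179.6219,42.8027) → (162.6115,67.9867), returning to the start.

G21
G90
G0 X162.6115 Y67.9867
M4 S561
G01 X192.9267 Y70.1262 F1791
G01 X179.6219 Y42.8027
G01 X162.6115 Y67.9867
M5
G0 X0.0000 Y0.0000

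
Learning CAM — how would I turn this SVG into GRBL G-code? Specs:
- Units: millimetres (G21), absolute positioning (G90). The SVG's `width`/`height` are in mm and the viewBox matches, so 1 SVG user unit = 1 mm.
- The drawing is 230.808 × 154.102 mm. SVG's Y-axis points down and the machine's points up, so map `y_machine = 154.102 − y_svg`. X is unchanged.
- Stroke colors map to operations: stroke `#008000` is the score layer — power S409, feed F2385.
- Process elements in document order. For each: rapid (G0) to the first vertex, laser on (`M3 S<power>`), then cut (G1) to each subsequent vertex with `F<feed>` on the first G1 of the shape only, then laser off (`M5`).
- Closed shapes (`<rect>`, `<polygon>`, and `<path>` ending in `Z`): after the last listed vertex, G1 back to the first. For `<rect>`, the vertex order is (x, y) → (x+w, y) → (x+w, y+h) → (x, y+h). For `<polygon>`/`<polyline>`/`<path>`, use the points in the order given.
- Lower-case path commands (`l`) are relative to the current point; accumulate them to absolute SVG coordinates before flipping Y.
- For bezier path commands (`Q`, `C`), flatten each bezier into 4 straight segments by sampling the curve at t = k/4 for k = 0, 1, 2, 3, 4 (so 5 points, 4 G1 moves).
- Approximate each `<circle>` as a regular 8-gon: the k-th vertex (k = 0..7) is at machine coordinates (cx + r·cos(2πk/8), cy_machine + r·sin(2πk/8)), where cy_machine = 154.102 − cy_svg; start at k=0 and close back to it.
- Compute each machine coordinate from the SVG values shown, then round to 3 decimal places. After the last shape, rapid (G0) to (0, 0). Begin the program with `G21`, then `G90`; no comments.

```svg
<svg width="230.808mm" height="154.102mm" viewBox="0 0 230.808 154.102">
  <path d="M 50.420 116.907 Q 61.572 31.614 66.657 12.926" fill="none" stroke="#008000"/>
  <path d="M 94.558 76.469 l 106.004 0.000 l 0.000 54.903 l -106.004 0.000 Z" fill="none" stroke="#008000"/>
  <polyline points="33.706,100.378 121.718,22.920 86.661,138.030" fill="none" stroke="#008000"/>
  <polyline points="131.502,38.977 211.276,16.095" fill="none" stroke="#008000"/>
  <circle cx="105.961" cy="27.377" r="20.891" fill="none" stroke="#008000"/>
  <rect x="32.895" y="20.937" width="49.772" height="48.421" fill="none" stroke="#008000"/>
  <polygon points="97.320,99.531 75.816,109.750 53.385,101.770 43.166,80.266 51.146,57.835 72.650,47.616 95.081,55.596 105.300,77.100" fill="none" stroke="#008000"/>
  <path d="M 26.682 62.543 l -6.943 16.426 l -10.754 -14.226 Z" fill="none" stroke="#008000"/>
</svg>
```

Since the viewBox matches the mm dimensions, user units are millimetres directly. The only transform is the Y-flip y_m = 154.102 − y_svg.

Shape 1 is a quadratic bezier drawn with `<path>`. Its stroke #008000 means score at S409, F2385. After flipping Y the toolpath is (50.420,37.195) → (55.617,75.679) → (60.055,105.837) → (63.735,127.669) → (66.657,141.176).

Shape 2 is a rectangle drawn with `<path>`. Its stroke #008000 means score at S409, F2385. After flipping Y the toolpath is (94.558,77.633) → (200.562,77.633) → (200.562,22.730) → (94.558,22.730) → (94.558,77.633), returning to the start.

Shape 3 is a open polyline drawn with `<polyline>`. Its stroke #008000 means score at S409, F2385. After flipping Y the toolpath is (33.706,53.724) → (121.718,131.182) → (86.661,16.072).

Shape 4 is a line segment drawn with `<polyline>`. Its stroke #008000 means score at S409, F2385. After flipping Y the toolpath is (131.502,115.125) → (211.276,138.007).

Shape 5 is a circle drawn with `<circle>`. Its stroke #008000 means score at S409, F2385. After flipping Y the toolpath is (126.852,126.725) → (120.733,141.497) → (105.961,147.616) → (91.189,141.497) → (85.070,126.725) → (91.189,111.953) → (105.961,105.834) → (120.733,111.953) → (126.852,126.725), returning to the start.

Shape 6 is a rectangle drawn with `<rect>`. Its stroke #008000 means score at S409, F2385. After flipping Y the toolpath is (32.895,133.165) → (82.667,133.165) → (82.667,84.744) → (32.895,84.744) → (32.895,133.165), returning to the start.

Shape 7 is a regular polygon drawn with `<polygon>`. Its stroke #008000 means score at S409, F2385. After flipping Y the toolpath is (97.320,54.571) → (75.816,44.352) → (53.385,52.332) → (43.166,73.836) → (51.146,96.267) → (72.650,106.486) → (95.081,98.506) → (105.300,77.002) → (97.320,54.571), returning to the start.

Shape 8 is a regular polygon drawn with `<path>`. Its stroke #008000 means score at S409, F2385. After flipping Y the toolpath is (26.682,91.559) → (19.739,75.133) → (8.985,89.359) → (26.682,91.559), returning to the start.

G21
G90
G0 X50.420 Y37.195
M3 S409
G1 X55.617 Y75.679 F2385
G1 X60.055 Y105.837
G1 X63.735 Y127.669
G1 X66.657 Y141.176
M5
G0 X94.558 Y77.633
M3 S409
G1 X200.562 Y77.633 F2385
G1 X200.562 Y22.730
G1 X94.558 Y22.730
G1 X94.558 Y77.633
M5
G0 X33.706 Y53.724
M3 S409
G1 X121.718 Y131.182 F2385
G1 X86.661 Y16.072
M5
G0 X131.502 Y115.125
M3 S409
G1 X211.276 Y138.007 F2385
M5
G0 X126.852 Y126.725
M3 S409
G1 X120.733 Y141.497 F2385
G1 X105.961 Y147.616
G1 X91.189 Y141.497
G1 X85.070 Y126.725
G1 X91.189 Y111.953
G1 X105.961 Y105.834
G1 X120.733 Y111.953
G1 X126.852 Y126.725
M5
G0 X32.895 Y133.165
M3 S409
G1 X82.667 Y133.165 F2385
G1 X82.667 Y84.744
G1 X32.895 Y84.744
G1 X32.895 Y133.165
M5
G0 X97.320 Y54.571
M3 S409
G1 X75.816 Y44.352 F2385
G1 X53.385 Y52.332
G1 X43.166 Y73.836
G1 X51.146 Y96.267
G1 X72.650 Y106.486
G1 X95.081 Y98.506
G1 X105.300 Y77.002
G1 X97.320 Y54.571
M5
G0 X26.682 Y91.559
M3 S409
G1 X19.739 Y75.133 F2385
G1 X8.985 Y89.359
G1 X26.682 Y91.559
M5
G0 X0.000 Y0.000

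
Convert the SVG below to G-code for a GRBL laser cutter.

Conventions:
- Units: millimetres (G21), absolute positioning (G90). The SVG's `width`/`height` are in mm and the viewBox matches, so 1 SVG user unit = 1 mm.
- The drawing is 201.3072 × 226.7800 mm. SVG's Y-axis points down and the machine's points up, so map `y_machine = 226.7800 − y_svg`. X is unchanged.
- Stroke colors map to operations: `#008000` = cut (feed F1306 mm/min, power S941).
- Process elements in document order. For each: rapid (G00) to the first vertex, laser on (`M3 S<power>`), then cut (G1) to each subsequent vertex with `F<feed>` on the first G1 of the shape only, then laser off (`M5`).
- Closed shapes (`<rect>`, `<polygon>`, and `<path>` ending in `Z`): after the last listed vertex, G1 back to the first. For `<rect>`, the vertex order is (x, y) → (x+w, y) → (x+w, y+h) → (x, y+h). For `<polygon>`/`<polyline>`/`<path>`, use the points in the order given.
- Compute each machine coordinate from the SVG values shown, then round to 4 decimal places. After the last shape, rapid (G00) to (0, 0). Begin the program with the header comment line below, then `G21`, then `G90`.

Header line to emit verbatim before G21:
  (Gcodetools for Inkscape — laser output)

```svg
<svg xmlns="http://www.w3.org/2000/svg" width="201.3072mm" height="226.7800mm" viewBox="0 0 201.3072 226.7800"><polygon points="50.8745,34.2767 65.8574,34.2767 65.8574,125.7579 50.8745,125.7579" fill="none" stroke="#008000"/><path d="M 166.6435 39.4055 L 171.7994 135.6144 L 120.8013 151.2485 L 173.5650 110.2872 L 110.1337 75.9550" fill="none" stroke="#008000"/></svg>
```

viewBox `0 0 201.3072 226.7800` with mm width/height → 1 unit = 1 mm. Flip: y_m = 226.7800 − y_svg.

**Shape 1** — `<polygon>` rectangle, stroke `#008000` → cut (S941, F1306). Machine vertices: (50.8745,192.5033) → (65.8574,192.5033) → (65.8574,101.0221) → (50.8745,101.0221) → (50.8745,192.5033). Closed: final G1 returns to the first vertex.

**Shape 2** — `<path>` open polyline, stroke `#008000` → cut (S941, F1306). Machine vertices: (166.6435,187.3745) → (171.7994,91.1656) → (120.8013,75.5315) → (173.5650,116.4928) → (110.1337,150.8250). Open path.

(Gcodetools for Inkscape — laser output)
G21
G90
G00 X50.8745 Y192.5033
M3 S941
G1 X65.8574 Y192.5033 F1306
G1 X65.8574 Y101.0221
G1 X50.8745 Y101.0221
G1 X50.8745 Y192.5033
M5
G00 X166.6435 Y187.3745
M3 S941
G1 X171.7994 Y91.1656 F1306
G1 X120.8013 Y75.5315
G1 X173.5650 Y116.4928
G1 X110.1337 Y150.8250
M5
G00 X0.0000 Y0.0000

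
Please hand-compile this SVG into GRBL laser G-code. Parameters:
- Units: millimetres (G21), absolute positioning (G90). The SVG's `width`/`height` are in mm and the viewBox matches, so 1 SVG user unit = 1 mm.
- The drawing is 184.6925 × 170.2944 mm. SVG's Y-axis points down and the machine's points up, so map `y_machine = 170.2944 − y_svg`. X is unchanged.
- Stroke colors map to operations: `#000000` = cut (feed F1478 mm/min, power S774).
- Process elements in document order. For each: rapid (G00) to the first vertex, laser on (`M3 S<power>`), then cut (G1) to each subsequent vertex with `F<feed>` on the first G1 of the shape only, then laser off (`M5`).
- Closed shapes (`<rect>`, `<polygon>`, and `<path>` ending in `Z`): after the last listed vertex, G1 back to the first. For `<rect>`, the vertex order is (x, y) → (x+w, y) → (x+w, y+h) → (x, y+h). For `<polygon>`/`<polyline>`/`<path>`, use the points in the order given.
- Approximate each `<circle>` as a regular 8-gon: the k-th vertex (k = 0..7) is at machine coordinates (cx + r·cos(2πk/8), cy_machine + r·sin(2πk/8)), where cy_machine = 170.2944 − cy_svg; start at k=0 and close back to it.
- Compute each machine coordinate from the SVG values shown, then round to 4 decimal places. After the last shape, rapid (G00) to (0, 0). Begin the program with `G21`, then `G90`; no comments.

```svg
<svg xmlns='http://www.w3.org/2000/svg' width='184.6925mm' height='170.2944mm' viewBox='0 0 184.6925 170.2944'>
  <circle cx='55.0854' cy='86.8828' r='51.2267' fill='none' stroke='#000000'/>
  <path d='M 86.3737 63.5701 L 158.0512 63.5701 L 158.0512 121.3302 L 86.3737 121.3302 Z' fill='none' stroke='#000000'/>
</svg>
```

G21
G90
G00 X106.3121 Y83.4116
M3 S774
G1 X91.3081 Y119.6343 F1478
G1 X55.0854 Y134.6383
G1 X18.8627 Y119.6343
G1 X3.8587 Y83.4116
G1 X18.8627 Y47.1889
G1 X55.0854 Y32.1849
G1 X91.3081 Y47.1889
G1 X106.3121 Y83.4116
M5
G00 X86.3737 Y106.7243
M3 S774
G1 X158.0512 Y106.7243 F1478
G1 X158.0512 Y48.9642
G1 X86.3737 Y48.9642
G1 X86.3737 Y106.7243
M5
G00 X0.0000 Y0.0000

Since the viewBox matches the mm dimensions, user units are millimetres directly. The only transform is the Y-flip y_m = 170.2944 − y_svg.

Shape 1 is a circle drawn with `<circle>`. Its stroke #000000 means cut at S774, F1478. After flipping Y the toolpath is (106.3121,83.4116) → (91.3081,119.6343) → (55.0854,134.6383) → (18.8627,119.6343) → (3.8587,83.4116) → (18.8627,47.1889) → (55.0854,32.1849) → (91.3081,47.1889) → (106.3121,83.4116), returning to the start.

Shape 2 is a rectangle drawn with `<path>`. Its stroke #000000 means cut at S774, F1478. After flipping Y the toolpath is (86.3737,106.7243) → (158.0512,106.7243) → (158.0512,48.9642) → (86.3737,48.9642) → (86.3737,106.7243), returning to the start.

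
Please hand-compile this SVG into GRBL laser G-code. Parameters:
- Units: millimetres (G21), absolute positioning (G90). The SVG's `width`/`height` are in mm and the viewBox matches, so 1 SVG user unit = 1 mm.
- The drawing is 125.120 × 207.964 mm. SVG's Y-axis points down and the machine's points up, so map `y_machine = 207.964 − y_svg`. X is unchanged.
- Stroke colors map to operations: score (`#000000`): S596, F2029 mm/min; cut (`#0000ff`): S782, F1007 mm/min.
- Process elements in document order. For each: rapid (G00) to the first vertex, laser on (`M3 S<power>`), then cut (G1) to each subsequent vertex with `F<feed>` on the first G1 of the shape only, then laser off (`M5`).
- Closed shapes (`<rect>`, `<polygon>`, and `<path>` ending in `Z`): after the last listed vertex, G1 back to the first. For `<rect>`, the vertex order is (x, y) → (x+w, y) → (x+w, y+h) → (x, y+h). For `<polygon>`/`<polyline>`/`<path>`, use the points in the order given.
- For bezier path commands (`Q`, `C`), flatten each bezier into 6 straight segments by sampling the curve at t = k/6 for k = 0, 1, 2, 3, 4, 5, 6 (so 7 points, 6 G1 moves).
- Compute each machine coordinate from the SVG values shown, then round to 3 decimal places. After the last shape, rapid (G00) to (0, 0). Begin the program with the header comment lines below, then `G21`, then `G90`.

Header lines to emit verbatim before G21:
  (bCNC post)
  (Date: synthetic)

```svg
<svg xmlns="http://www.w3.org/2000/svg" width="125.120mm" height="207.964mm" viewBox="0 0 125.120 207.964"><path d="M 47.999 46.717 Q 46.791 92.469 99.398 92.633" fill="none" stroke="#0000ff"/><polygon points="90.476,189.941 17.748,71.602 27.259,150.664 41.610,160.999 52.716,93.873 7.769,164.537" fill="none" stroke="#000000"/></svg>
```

(bCNC post)
(Date: synthetic)
G21
G90
G00 X47.999 Y161.247
M3 S782
G1 X49.091 Y147.263 F1007
G1 X53.173 Y135.811
G1 X60.245 Y126.892
G1 X70.306 Y120.506
G1 X83.357 Y116.652
G1 X99.398 Y115.331
M5
G00 X90.476 Y18.023
M3 S596
G1 X17.748 Y136.362 F2029
G1 X27.259 Y57.300
G1 X41.610 Y46.965
G1 X52.716 Y114.091
G1 X7.769 Y43.427
G1 X90.476 Y18.023
M5
G00 X0.000 Y0.000

1 u = 1 mm; y_m = 207.964 − y.

[1] `<path>` quadratic bezier, #0000ff→cut S782 F1007: (47.999,161.247) → (49.091,147.263) → (53.173,135.811) → (60.245,126.892) → (70.306,120.506) → (83.357,116.652) → (99.398,115.331)

[2] `<polygon>` closed polygon, #000000→score S596 F2029: (90.476,18.023) → (17.748,136.362) → (27.259,57.300) → (41.610,46.965) → (52.716,114.091) → (7.769,43.427) → (90.476,18.023) (closed)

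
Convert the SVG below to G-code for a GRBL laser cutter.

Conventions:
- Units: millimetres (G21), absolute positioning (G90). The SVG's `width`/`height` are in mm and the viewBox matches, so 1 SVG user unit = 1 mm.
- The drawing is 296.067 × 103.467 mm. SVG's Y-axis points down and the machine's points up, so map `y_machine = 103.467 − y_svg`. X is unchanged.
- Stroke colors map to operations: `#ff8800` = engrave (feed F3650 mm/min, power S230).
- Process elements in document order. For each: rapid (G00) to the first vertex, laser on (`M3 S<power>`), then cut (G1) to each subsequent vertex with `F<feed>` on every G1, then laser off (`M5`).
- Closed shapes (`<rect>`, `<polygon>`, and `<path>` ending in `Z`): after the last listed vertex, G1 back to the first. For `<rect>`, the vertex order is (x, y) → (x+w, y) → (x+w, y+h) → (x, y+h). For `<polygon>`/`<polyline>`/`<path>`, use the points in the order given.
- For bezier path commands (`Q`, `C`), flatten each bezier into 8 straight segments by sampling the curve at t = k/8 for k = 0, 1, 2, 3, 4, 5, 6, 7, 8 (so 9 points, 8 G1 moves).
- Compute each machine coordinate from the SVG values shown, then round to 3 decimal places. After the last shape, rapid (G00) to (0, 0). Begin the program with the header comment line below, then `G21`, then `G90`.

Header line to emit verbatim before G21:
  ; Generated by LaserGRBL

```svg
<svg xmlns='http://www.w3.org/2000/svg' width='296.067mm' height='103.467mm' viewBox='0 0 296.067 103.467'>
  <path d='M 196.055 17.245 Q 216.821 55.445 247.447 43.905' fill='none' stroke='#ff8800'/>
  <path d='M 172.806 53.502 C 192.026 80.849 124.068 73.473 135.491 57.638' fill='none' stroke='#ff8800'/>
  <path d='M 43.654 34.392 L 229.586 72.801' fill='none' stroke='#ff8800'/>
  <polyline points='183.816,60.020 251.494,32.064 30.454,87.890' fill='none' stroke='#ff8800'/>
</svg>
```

Since the viewBox matches the mm dimensions, user units are millimetres directly. The only transform is the Y-flip y_m = 103.467 − y_svg.

Shape 1 is a quadratic bezier drawn with `<path>`. Its stroke #ff8800 means engrave at S230, F3650. After flipping Y the toolpath is (196.055,86.222) → (201.401,77.449) → (207.054,70.231) → (213.016,64.567) → (219.286,60.457) → (225.864,57.902) → (232.750,56.901) → (239.945,57.454) → (247.447,59.562).

Shape 2 is a cubic bezier drawn with `<path>`. Its stroke #ff8800 means engrave at S230, F3650. After flipping Y the toolpath is (172.806,49.965) → (176.252,41.286) → (173.478,35.555) → (166.434,32.463) → (157.072,31.704) → (147.346,32.968) → (139.205,35.949) → (134.603,40.339) → (135.491,45.829).

Shape 3 is a line segment drawn with `<path>`. Its stroke #ff8800 means engrave at S230, F3650. After flipping Y the toolpath is (43.654,69.075) → (229.586,30.666).

Shape 4 is a open polyline drawn with `<polyline>`. Its stroke #ff8800 means engrave at S230, F3650. After flipping Y the toolpath is (183.816,43.447) → (251.494,71.403) → (30.454,15.577).

; Generated by LaserGRBL
G21
G90
G00 X196.055 Y86.222
M3 S230
G1 X201.401 Y77.449 F3650
G1 X207.054 Y70.231 F3650
G1 X213.016 Y64.567 F3650
G1 X219.286 Y60.457 F3650
G1 X225.864 Y57.902 F3650
G1 X232.750 Y56.901 F3650
G1 X239.945 Y57.454 F3650
G1 X247.447 Y59.562 F3650
M5
G00 X172.806 Y49.965
M3 S230
G1 X176.252 Y41.286 F3650
G1 X173.478 Y35.555 F3650
G1 X166.434 Y32.463 F3650
G1 X157.072 Y31.704 F3650
G1 X147.346 Y32.968 F3650
G1 X139.205 Y35.949 F3650
G1 X134.603 Y40.339 F3650
G1 X135.491 Y45.829 F3650
M5
G00 X43.654 Y69.075
M3 S230
G1 X229.586 Y30.666 F3650
M5
G00 X183.816 Y43.447
M3 S230
G1 X251.494 Y71.403 F3650
G1 X30.454 Y15.577 F3650
M5
G00 X0.000 Y0.000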